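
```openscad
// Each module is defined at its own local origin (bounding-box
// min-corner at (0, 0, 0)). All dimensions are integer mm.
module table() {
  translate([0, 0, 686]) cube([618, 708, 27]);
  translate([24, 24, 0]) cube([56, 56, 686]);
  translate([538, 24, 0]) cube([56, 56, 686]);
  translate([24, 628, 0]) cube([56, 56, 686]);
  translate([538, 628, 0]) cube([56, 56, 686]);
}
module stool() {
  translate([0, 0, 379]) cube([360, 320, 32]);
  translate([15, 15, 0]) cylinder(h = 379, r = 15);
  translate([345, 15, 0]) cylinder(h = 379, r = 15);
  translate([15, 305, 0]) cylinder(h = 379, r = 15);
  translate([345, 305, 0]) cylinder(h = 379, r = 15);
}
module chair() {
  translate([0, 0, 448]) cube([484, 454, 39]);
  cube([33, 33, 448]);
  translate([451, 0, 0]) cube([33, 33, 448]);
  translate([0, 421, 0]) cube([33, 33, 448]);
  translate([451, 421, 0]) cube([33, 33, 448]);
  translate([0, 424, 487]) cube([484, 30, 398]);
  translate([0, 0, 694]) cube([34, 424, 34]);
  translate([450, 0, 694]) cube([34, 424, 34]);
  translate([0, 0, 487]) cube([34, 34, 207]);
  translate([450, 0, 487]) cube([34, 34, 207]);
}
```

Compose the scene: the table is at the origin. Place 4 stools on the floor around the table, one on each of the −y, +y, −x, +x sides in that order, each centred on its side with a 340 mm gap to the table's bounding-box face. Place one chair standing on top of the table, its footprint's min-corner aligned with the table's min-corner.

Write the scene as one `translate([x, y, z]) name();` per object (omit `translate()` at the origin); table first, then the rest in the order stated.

table();
translate([129, -660, 0]) stool();
translate([129, 1048, 0]) stool();
translate([-700, 194, 0]) stool();
translate([958, 194, 0]) stool();
translate([0, 0, 713]) chair();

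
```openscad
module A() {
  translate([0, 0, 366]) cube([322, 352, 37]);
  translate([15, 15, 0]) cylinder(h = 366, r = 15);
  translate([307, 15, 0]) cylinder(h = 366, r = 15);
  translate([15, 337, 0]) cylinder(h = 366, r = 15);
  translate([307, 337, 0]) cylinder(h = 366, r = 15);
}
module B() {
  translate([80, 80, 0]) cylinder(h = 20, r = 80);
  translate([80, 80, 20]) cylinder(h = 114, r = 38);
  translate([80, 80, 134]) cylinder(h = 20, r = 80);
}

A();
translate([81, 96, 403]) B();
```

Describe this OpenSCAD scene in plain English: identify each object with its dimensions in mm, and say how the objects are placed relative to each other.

A is a simple wooden stool: a rectangular seat 322 mm (x) by 352 mm (y), 37 mm thick, top face at z = 403 mm, on four round legs, each 30 mm in diameter. The legs rest on z = 0, each leg's axis is inset half a diameter from the nearest pair of seat edges (so the leg's bounding box is flush with the corner).

B is a spool: two coaxial disc flanges of radius 80 mm and thickness 20 mm, joined by a core cylinder of radius 38 mm and height 114 mm. The lower flange rests on z = 0 and the three cylinders share a vertical axis.

The spool is on top of the stool, centred.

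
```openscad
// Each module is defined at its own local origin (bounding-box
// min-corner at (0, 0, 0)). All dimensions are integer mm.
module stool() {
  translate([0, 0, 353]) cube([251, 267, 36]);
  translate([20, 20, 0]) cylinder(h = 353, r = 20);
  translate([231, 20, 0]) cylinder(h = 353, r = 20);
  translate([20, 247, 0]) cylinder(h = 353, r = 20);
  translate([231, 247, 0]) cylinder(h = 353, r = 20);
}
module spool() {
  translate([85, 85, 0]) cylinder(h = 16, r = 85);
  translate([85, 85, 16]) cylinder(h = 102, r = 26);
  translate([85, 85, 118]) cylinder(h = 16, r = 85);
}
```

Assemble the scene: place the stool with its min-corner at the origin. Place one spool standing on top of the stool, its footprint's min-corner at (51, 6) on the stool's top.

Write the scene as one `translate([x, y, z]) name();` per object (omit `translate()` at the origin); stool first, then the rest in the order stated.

stool();
translate([51, 6, 389]) spool();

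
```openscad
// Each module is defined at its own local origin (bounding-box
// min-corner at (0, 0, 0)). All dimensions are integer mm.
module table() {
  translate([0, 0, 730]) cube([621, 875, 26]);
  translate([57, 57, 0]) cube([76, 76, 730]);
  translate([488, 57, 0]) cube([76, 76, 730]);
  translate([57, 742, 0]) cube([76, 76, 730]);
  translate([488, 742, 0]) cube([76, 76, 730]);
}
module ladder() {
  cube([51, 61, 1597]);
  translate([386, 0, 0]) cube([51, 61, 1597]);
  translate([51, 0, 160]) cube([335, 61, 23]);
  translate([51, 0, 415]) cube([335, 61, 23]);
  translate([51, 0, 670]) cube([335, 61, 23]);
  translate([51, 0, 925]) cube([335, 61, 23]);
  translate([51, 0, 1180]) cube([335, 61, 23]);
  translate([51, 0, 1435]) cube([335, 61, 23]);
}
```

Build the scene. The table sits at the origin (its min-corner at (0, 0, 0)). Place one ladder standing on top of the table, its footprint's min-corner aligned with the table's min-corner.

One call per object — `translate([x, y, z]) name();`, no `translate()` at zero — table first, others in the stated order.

table();
translate([0, 0, 756]) ladder();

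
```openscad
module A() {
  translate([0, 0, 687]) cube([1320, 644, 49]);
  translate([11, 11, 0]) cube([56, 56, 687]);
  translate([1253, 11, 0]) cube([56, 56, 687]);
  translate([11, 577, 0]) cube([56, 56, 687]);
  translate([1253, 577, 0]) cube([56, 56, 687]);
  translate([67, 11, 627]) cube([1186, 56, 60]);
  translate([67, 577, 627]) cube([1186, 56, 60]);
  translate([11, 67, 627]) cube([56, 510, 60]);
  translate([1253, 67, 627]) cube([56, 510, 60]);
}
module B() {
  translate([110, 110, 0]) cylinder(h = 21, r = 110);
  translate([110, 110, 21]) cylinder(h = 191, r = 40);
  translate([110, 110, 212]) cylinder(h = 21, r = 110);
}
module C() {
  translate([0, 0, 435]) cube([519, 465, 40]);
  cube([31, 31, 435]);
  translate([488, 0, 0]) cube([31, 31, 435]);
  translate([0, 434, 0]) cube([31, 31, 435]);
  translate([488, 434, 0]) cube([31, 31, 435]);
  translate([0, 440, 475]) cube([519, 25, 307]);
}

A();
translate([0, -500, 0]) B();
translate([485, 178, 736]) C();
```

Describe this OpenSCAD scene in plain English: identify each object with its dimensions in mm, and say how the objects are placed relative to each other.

A is a table with a 1320×644 mm rectangular top, 49 mm thick, top surface at z = 736 mm, supported by four 56×56 mm square legs, each inset 11 mm from the nearest pair of top edges, running from the floor. Four apron rails, 56 mm thick and 60 mm tall, run between adjacent legs with their top edges flush with the underside of the top and their outer faces flush with the legs' outer faces.

B is a spool: two coaxial disc flanges of radius 110 mm and thickness 21 mm, joined by a core cylinder of radius 40 mm and height 191 mm. The lower flange rests on z = 0 and the three cylinders share a vertical axis.

C is a chair. The seat is a 519×465×40 mm slab with its top at z = 475 mm, on four 31×31 mm corner legs (flush with the seat edges, standing on z = 0). A flat backrest 25 mm thick, 307 mm tall, spans the full seat width and rises from the seat top along its +y edge, rear face flush with the rear of the seat.

The spool is on the floor beside the table on its −y side. The chair is on top of the table.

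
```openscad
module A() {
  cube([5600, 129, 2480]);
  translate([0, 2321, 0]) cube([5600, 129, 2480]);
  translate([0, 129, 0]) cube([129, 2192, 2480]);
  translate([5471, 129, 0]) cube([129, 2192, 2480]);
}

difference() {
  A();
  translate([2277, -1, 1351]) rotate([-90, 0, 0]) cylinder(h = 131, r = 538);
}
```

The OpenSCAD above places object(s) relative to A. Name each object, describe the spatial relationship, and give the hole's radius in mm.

A is a house frame. The house frame has a circular hole through its front wall. The hole's radius is 538 mm.

The subtracted cylinder has r = 538 mm.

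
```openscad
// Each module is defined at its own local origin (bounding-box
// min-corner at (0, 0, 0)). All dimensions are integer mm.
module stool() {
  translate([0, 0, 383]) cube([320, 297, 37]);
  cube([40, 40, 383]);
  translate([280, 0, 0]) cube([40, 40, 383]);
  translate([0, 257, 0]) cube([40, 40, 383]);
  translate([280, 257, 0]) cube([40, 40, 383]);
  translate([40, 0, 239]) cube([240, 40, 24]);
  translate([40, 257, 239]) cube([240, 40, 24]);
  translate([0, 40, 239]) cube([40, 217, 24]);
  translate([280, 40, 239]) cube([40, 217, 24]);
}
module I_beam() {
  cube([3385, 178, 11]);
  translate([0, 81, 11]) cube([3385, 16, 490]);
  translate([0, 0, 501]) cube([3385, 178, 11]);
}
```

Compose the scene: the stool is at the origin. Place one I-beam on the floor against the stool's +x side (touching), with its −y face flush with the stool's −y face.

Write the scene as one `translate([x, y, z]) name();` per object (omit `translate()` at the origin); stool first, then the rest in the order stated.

stool();
translate([320, 0, 0]) I_beam();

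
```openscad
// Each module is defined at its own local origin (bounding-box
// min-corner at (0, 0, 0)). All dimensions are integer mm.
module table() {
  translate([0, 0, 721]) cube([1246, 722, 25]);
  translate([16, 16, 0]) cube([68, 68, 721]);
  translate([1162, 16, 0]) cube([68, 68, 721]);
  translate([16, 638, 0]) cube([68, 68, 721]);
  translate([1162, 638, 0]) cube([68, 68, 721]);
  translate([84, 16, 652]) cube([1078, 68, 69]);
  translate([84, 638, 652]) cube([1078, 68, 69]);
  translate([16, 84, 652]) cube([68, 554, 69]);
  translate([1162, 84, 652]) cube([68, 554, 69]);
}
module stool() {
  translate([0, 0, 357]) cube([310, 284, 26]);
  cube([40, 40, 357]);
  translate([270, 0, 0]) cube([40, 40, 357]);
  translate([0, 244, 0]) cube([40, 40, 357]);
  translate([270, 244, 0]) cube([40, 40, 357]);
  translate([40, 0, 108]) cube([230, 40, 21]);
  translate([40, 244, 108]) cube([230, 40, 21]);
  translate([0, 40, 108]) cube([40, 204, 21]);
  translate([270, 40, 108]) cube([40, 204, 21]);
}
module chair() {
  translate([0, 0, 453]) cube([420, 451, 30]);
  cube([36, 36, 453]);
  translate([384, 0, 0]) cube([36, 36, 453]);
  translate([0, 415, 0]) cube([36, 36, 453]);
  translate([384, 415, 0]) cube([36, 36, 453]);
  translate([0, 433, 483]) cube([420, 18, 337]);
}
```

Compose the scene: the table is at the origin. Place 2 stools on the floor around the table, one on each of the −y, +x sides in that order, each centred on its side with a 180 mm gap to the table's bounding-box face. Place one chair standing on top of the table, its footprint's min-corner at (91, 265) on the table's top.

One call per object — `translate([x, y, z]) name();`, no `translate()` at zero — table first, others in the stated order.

table();
translate([468, -464, 0]) stool();
translate([1426, 219, 0]) stool();
translate([91, 265, 746]) chair();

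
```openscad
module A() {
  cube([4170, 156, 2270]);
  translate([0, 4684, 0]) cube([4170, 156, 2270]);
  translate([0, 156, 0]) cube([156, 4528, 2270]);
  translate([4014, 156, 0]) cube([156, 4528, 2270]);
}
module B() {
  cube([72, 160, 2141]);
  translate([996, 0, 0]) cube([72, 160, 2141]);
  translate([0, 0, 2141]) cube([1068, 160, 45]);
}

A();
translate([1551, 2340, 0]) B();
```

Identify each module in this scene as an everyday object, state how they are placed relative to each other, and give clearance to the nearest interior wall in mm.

Clearances: x = 1395, y = 2184; minimum 1395 mm.

A is a house frame. B is a door frame. The door frame sits inside the house frame, centred. The clearance to the nearest interior wall is 1395 mm.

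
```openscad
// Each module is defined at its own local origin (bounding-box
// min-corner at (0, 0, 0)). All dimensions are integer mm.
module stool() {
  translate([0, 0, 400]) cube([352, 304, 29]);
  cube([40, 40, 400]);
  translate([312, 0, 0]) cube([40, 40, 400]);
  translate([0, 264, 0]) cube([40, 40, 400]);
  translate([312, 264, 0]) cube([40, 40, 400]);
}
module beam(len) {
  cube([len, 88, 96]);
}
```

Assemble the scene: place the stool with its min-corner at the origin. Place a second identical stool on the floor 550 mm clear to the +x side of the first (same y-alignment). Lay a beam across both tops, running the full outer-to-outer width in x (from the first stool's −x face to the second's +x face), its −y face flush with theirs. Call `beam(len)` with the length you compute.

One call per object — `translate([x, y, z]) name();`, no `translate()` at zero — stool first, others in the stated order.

stool();
translate([902, 0, 0]) stool();
translate([0, 0, 429]) beam(1254);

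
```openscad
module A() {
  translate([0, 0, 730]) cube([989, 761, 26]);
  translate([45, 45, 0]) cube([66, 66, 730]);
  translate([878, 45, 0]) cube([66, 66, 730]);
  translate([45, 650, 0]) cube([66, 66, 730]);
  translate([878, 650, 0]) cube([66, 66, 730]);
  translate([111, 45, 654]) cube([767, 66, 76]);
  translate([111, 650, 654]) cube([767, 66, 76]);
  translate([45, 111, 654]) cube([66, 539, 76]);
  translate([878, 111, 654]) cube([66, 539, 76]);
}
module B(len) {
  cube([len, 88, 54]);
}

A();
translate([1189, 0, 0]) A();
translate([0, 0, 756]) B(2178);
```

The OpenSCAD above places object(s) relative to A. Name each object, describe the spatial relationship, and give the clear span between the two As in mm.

Second table starts at x = 1189; first ends at x = 989; clear span = 1189 − 989 = 200 mm.

A is a table. B is a beam. A beam spans the tops of two tables. The clear span between the two tables is 200 mm.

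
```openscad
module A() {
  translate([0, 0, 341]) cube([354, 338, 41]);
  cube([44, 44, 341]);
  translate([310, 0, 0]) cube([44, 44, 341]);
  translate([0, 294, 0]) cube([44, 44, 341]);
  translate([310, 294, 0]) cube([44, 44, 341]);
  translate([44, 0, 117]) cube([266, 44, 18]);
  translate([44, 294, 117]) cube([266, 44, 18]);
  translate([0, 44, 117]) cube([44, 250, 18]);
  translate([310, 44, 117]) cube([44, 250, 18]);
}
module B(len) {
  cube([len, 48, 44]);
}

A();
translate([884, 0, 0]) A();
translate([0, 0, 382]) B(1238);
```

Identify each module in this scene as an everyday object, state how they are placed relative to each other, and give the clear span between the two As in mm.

A is a stool. B is a beam. A beam spans the tops of two stools. The clear span between the two stools is 530 mm.

Second stool starts at x = 884; first ends at x = 354; clear span = 884 − 354 = 530 mm.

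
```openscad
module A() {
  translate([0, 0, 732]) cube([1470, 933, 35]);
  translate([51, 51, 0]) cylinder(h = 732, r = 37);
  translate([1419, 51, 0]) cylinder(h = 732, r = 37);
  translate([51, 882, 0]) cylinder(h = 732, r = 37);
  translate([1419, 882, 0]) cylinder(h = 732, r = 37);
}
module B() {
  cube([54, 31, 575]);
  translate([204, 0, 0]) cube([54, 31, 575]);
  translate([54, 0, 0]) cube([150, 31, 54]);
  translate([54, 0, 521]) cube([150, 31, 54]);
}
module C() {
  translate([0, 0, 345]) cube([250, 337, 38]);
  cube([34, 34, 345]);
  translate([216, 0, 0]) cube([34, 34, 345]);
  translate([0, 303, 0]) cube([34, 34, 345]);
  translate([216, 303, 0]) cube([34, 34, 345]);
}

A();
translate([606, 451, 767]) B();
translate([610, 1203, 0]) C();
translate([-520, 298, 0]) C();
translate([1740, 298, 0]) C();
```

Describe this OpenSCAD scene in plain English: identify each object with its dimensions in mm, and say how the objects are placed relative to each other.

A is a rectangular dining table. The top is 1470×933×35 mm with its upper surface at z = 767 mm. It stands on four round legs of 74 mm diameter, each leg's bounding box inset 14 mm from the nearest pair of top edges, running from the floor to the underside of the top.

B is a rectangular picture frame lying in the x–z plane (depth along y). The opening is 150 mm wide (x) by 467 mm tall (z), surrounded by a border 54 mm wide on all four sides. The frame is 31 mm deep and is made of two full-height vertical stiles with two horizontal rails fitted between them.

C is a four-legged stool. The seat is a 250×337×38 mm slab whose top surface is at z = 383 mm; four square legs, each 34×34 mm in cross-section, run from the floor (z = 0) to the underside of the seat, each flush with a corner of the seat.

The picture frame is on top of the table, centred. Three stools sit around the table at the +y, −x, +x sides.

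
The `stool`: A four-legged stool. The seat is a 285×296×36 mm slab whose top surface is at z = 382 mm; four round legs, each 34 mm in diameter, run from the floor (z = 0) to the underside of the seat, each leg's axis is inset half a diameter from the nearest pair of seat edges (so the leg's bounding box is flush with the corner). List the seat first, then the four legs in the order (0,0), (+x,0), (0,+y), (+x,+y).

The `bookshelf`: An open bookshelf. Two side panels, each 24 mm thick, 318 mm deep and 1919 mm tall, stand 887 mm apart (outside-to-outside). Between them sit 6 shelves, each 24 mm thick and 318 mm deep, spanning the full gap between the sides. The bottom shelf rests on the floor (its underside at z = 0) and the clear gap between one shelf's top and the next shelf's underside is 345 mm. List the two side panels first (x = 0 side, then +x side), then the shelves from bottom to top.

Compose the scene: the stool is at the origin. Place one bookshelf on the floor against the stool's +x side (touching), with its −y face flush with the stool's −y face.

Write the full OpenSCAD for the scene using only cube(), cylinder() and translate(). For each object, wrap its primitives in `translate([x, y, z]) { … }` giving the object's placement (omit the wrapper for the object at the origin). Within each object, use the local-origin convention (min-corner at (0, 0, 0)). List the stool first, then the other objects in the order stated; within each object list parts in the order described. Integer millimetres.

translate([0, 0, 346]) cube([285, 296, 36]);
translate([17, 17, 0]) cylinder(h = 346, r = 17);
translate([268, 17, 0]) cylinder(h = 346, r = 17);
translate([17, 279, 0]) cylinder(h = 346, r = 17);
translate([268, 279, 0]) cylinder(h = 346, r = 17);
translate([285, 0, 0]) {
  cube([24, 318, 1919]);
  translate([863, 0, 0]) cube([24, 318, 1919]);
  translate([24, 0, 0]) cube([839, 318, 24]);
  translate([24, 0, 369]) cube([839, 318, 24]);
  translate([24, 0, 738]) cube([839, 318, 24]);
  translate([24, 0, 1107]) cube([839, 318, 24]);
  translate([24, 0, 1476]) cube([839, 318, 24]);
  translate([24, 0, 1845]) cube([839, 318, 24]);
}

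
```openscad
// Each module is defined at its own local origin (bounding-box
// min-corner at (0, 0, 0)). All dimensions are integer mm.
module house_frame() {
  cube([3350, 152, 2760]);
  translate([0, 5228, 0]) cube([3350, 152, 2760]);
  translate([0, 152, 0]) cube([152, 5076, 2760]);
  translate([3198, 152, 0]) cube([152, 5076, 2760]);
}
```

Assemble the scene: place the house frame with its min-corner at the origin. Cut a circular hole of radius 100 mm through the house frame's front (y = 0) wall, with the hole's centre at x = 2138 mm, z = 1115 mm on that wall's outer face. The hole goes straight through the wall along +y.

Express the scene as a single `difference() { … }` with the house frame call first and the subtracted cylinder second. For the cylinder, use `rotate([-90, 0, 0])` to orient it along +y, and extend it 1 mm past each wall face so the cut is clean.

difference() {
  house_frame();
  translate([2138, -1, 1115]) rotate([-90, 0, 0]) cylinder(h = 154, r = 100);
}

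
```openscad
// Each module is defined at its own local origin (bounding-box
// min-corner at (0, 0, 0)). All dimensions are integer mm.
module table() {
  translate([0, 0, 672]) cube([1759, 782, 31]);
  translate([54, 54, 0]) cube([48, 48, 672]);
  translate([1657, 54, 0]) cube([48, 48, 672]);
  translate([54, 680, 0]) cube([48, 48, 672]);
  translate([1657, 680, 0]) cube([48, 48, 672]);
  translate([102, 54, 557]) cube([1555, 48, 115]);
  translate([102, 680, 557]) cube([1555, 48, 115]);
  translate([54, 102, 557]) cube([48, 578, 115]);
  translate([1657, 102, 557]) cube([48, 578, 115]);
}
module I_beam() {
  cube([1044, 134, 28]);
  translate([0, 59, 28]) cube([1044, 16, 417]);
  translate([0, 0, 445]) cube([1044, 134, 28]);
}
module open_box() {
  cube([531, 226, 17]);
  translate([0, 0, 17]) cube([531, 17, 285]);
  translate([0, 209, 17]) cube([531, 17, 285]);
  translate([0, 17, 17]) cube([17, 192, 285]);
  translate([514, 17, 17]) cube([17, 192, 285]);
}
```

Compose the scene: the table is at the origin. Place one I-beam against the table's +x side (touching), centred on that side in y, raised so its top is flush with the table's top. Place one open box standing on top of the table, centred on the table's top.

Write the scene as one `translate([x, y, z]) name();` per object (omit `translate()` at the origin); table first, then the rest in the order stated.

table();
translate([1759, 324, 230]) I_beam();
translate([614, 278, 703]) open_box();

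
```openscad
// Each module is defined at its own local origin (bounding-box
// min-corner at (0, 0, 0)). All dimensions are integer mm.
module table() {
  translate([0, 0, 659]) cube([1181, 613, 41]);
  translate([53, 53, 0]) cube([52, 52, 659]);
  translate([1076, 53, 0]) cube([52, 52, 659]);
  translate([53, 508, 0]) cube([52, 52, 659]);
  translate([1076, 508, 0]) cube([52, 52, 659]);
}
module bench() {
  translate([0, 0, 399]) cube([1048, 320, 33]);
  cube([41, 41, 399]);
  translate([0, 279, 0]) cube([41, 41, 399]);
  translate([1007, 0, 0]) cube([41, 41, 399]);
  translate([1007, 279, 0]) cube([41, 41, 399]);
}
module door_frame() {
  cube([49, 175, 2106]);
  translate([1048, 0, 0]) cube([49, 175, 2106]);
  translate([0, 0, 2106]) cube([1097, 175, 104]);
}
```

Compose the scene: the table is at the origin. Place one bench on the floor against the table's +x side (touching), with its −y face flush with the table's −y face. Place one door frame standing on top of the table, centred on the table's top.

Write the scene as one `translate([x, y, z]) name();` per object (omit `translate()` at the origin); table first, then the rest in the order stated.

table();
translate([1181, 0, 0]) bench();
translate([42, 219, 700]) door_frame();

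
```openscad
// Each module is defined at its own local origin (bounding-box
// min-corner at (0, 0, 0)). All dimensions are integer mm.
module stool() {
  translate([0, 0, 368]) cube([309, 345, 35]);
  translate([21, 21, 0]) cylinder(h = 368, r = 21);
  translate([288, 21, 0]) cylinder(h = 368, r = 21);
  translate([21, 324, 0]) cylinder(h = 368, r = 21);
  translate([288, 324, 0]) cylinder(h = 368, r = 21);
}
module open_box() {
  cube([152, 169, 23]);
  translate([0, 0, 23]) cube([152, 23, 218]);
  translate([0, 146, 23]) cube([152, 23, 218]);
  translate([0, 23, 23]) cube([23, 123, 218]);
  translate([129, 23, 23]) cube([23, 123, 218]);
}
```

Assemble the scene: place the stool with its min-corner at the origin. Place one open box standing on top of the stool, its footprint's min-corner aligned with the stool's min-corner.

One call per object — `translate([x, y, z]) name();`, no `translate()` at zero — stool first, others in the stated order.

stool();
translate([0, 0, 403]) open_box();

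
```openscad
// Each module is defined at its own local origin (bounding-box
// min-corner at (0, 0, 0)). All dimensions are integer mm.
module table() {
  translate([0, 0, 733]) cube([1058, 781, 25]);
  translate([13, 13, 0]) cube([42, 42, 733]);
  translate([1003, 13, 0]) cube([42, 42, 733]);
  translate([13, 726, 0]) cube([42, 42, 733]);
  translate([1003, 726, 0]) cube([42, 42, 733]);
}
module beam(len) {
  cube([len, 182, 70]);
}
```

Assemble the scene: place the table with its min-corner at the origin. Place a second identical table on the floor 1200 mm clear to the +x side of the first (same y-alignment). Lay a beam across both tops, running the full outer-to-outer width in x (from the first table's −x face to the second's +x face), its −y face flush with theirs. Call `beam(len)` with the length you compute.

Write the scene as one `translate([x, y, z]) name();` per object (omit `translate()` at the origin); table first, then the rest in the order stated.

table();
translate([2258, 0, 0]) table();
translate([0, 0, 758]) beam(3316);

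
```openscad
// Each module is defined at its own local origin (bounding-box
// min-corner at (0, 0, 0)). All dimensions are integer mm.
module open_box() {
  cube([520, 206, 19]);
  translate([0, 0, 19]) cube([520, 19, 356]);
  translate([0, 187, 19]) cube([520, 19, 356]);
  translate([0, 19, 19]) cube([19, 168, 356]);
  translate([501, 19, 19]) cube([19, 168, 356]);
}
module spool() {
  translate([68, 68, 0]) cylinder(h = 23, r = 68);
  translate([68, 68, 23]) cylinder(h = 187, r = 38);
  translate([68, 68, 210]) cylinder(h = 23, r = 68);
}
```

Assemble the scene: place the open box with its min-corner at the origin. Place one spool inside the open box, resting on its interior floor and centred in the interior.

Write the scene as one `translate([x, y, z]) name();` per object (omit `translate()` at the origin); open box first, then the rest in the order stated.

open_box();
translate([192, 35, 19]) spool();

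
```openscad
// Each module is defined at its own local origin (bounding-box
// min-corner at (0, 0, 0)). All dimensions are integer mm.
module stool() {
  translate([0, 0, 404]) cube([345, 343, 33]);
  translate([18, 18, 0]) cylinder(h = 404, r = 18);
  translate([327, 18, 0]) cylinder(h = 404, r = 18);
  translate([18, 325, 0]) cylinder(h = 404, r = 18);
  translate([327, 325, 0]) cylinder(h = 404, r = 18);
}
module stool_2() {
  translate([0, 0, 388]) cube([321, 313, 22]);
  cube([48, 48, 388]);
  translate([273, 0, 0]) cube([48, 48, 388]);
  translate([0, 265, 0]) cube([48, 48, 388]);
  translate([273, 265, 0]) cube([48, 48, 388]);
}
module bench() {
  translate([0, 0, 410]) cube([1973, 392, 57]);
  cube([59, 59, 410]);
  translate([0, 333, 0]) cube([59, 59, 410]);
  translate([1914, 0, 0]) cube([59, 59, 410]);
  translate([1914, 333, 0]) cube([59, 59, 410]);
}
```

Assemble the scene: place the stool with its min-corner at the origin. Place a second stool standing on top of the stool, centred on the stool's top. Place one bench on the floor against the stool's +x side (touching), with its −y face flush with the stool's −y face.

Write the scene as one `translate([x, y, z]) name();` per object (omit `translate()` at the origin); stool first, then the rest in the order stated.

stool();
translate([12, 15, 437]) stool_2();
translate([345, 0, 0]) bench();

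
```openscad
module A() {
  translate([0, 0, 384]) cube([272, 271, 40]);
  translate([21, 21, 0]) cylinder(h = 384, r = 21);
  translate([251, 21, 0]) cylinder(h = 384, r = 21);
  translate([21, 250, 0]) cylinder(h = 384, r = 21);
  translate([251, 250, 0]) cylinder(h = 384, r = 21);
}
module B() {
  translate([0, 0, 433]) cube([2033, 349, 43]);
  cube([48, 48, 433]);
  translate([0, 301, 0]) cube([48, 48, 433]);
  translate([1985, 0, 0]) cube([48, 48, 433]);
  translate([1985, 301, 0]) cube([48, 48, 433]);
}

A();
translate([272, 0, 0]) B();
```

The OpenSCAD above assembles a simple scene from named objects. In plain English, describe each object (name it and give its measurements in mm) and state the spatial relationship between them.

A is a simple wooden stool: a rectangular seat 272 mm (x) by 271 mm (y), 40 mm thick, top face at z = 424 mm, on four round legs, each 42 mm in diameter. The legs rest on z = 0, each leg's axis is inset half a diameter from the nearest pair of seat edges (so the leg's bounding box is flush with the corner).

B is a long wooden bench with a 2033 mm (x) × 349 mm (y) seat, 43 mm thick, its top surface 476 mm above the floor. Four 48 mm square legs at the seat corners, flush with the edges, run from z = 0 to the seat underside.

The bench is against the stool's +x side, with their −y faces flush.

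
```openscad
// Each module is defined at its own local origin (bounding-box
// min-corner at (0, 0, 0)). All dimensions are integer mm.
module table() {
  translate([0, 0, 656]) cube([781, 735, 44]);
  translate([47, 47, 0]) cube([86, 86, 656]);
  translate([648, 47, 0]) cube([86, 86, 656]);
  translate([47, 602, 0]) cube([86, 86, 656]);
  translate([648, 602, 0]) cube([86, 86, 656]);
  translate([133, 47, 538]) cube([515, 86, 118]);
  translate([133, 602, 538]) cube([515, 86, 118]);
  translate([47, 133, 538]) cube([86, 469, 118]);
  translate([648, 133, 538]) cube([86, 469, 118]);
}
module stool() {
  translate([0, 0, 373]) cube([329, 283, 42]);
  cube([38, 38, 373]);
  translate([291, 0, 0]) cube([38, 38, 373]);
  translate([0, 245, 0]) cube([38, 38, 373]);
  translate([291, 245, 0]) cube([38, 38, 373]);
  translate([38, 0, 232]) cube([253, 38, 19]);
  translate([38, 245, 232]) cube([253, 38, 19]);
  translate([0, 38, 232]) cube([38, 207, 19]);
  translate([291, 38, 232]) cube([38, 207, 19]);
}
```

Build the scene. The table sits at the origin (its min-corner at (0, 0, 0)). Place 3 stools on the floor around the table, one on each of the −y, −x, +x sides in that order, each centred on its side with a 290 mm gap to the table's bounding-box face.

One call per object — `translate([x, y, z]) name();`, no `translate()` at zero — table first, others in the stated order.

table();
translate([226, -573, 0]) stool();
translate([-619, 226, 0]) stool();
translate([1071, 226, 0]) stool();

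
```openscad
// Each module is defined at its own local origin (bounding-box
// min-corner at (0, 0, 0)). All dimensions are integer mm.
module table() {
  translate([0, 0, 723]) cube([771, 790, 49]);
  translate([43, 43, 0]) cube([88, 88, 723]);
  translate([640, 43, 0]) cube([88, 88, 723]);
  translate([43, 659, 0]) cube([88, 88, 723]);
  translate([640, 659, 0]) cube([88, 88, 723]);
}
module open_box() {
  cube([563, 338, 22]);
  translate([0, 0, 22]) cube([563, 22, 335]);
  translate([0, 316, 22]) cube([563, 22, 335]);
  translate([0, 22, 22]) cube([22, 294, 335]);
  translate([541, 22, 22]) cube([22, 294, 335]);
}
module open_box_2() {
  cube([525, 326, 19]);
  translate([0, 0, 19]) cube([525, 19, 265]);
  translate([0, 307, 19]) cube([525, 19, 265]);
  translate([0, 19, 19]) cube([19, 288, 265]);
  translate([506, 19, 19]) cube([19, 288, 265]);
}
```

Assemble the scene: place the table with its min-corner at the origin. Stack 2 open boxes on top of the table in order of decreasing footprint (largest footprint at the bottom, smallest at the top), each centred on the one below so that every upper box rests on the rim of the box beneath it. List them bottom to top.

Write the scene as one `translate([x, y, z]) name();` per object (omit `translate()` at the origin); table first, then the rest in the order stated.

table();
translate([104, 226, 772]) open_box();
translate([123, 232, 1129]) open_box_2();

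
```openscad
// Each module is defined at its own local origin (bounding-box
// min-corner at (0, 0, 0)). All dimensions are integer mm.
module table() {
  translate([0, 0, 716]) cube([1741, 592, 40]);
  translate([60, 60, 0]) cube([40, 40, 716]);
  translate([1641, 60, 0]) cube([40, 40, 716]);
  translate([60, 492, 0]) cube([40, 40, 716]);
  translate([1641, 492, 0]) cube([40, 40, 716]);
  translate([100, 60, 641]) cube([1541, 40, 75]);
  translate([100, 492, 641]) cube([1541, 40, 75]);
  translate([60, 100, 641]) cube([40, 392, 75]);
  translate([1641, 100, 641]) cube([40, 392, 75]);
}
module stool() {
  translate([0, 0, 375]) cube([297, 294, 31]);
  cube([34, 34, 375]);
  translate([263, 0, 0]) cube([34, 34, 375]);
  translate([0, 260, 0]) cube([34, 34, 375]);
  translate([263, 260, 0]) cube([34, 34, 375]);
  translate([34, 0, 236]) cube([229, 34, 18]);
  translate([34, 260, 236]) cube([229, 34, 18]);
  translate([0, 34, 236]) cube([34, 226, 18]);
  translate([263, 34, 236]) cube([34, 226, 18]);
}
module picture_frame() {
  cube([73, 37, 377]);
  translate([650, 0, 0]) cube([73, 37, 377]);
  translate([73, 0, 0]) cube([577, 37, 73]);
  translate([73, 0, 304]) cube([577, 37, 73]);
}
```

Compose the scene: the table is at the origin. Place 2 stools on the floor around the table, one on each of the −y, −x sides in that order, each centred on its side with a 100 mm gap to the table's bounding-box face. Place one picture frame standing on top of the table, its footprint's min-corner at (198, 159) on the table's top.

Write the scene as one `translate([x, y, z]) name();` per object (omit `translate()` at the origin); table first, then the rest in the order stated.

table();
translate([722, -394, 0]) stool();
translate([-397, 149, 0]) stool();
translate([198, 159, 756]) picture_frame();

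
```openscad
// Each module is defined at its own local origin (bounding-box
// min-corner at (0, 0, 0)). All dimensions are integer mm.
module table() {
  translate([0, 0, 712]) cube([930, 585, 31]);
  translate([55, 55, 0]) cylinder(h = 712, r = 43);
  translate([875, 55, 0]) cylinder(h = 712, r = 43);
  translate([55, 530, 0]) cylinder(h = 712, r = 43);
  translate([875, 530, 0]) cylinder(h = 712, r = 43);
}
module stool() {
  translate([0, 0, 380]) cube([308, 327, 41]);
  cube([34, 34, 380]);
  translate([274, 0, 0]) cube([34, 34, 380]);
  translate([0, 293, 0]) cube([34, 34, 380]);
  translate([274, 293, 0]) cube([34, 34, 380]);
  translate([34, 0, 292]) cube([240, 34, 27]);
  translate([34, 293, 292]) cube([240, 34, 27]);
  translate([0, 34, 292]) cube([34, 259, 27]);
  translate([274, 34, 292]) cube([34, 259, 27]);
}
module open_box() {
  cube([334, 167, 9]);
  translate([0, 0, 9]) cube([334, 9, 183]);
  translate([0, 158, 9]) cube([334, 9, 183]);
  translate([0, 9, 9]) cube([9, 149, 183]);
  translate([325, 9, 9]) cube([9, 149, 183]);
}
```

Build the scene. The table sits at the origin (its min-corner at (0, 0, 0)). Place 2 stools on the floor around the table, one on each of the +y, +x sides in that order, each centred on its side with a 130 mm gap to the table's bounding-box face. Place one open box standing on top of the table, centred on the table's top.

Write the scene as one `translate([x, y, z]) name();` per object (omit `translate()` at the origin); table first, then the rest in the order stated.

table();
translate([311, 715, 0]) stool();
translate([1060, 129, 0]) stool();
translate([298, 209, 743]) open_box();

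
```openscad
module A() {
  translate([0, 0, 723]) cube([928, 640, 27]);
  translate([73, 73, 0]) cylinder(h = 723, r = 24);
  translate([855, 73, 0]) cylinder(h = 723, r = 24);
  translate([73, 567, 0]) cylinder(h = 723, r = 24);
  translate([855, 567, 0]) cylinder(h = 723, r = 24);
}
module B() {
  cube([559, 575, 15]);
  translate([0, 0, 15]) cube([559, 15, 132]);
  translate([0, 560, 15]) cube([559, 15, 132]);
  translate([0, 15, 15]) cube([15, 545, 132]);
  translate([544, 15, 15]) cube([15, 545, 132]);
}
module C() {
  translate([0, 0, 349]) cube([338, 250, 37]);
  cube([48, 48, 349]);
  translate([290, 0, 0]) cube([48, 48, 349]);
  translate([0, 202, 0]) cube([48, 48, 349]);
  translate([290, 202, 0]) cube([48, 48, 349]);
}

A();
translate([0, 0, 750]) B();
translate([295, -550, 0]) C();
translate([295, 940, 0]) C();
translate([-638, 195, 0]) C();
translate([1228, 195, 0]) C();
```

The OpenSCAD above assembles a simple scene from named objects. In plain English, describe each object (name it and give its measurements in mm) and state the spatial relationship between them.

A is a table with a 928×640 mm rectangular top, 27 mm thick, top surface at z = 750 mm, supported by four round legs of 48 mm diameter, each leg's bounding box inset 49 mm from the nearest pair of top edges, running from the floor.

B is an open storage box with external size 559×575×147 mm and wall thickness 15 mm (the base is also 15 mm thick). The base covers the whole footprint; the four walls stand on the base, with the y-facing walls full-width and the x-facing walls fitting between their inner faces.

C is a four-legged stool. The seat is a 338×250×37 mm slab whose top surface is at z = 386 mm; four square legs, each 48×48 mm in cross-section, run from the floor (z = 0) to the underside of the seat, each flush with a corner of the seat.

The open box is on top of the table. Four stools sit around the table at the −y, +y, −x, +x sides.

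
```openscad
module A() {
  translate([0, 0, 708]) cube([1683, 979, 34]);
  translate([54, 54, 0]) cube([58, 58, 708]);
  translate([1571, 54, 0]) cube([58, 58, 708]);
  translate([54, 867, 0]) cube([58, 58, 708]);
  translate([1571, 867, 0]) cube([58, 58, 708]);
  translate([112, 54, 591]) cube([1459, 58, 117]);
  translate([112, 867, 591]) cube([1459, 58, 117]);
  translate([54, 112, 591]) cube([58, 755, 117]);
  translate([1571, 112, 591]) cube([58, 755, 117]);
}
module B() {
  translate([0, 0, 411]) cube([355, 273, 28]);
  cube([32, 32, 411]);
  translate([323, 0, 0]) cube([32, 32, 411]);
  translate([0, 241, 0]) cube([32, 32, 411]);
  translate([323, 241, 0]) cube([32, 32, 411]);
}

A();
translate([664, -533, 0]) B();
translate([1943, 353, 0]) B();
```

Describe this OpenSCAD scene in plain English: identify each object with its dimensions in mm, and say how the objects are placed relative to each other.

A is a table: top 1683 mm (x) × 979 mm (y), 34 mm thick, upper face at z = 742 mm, on four 58×58 mm square legs, each inset 54 mm from the nearest pair of top edges, running from z = 0 to the bottom of the top. Four apron rails, 58 mm thick and 117 mm tall, run between adjacent legs with their top edges flush with the underside of the top and their outer faces flush with the legs' outer faces.

B is a four-legged stool. The seat is 355×273 mm, 28 mm thick, top at z = 439 mm. It stands on four square legs, each 32×32 mm in cross-section, from z = 0 to the seat underside, each flush with a corner of the seat.

Two stools sit around the table at the −y, +x sides.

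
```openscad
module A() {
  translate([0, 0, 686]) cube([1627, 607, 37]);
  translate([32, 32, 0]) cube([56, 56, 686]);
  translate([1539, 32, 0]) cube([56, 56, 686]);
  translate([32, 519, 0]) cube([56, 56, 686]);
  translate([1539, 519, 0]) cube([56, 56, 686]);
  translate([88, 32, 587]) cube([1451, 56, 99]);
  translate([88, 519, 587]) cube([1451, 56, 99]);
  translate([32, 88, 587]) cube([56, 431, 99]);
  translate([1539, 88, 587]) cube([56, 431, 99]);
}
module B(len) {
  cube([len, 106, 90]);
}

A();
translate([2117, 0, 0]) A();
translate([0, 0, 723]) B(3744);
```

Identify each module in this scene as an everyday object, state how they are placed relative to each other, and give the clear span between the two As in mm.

Second table starts at x = 2117; first ends at x = 1627; clear span = 2117 − 1627 = 490 mm.

A is a table. B is a beam. A beam spans the tops of two tables. The clear span between the two tables is 490 mm.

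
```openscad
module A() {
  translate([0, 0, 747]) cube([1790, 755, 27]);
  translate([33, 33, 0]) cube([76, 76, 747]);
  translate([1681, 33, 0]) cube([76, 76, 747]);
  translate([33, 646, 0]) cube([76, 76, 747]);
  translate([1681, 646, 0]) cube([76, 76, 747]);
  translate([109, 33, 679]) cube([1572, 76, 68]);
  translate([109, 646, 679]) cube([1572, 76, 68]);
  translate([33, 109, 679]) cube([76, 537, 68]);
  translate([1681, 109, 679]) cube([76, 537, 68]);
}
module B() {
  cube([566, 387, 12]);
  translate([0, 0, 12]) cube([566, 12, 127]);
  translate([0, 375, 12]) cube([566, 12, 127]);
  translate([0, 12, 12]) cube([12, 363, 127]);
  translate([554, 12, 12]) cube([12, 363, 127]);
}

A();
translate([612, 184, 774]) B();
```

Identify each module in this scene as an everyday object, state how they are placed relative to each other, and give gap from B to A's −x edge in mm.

The open box's min-x is at 612; the table's min-x is 0; gap = 612 mm.

A is a table. B is an open box. The open box is on top of the table, centred. The gap from the open box to the table's −x edge is 612 mm.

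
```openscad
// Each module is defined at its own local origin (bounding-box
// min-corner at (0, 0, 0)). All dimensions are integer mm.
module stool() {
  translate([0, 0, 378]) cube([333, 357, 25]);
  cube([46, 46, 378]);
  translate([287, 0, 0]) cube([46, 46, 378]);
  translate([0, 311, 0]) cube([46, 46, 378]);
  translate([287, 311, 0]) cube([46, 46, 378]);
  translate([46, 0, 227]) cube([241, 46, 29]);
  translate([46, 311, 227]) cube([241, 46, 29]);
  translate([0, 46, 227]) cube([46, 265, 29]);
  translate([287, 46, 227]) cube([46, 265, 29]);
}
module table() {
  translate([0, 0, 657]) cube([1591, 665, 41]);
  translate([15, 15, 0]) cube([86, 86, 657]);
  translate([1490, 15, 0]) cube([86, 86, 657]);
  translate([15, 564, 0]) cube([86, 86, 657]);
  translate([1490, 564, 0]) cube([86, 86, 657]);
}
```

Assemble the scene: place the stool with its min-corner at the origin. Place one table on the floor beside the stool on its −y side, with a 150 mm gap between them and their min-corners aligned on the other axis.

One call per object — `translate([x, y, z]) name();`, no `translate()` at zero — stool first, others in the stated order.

stool();
translate([0, -815, 0]) table();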